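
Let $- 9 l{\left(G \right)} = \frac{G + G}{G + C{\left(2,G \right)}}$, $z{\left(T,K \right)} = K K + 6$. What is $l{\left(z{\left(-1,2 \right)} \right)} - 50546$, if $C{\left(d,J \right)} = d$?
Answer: $- \frac{1364747}{27} \approx -50546.0$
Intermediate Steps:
$z{\left(T,K \right)} = 6 + K^{2}$ ($z{\left(T,K \right)} = K^{2} + 6 = 6 + K^{2}$)
$l{\left(G \right)} = - \frac{2 G}{9 \left(2 + G\right)}$ ($l{\left(G \right)} = - \frac{\left(G + G\right) \frac{1}{G + 2}}{9} = - \frac{2 G \frac{1}{2 + G}}{9} = - \frac{2 G}{9 \left(2 + G\right)}$)
$l{\left(z{\left(-1,2 \right)} \right)} - 50546 = - \frac{2 \left(6 + 2^{2}\right)}{18 + 9 \left(6 + 2^{2}\right)} - 50546 = - \frac{2 \left(6 + 4\right)}{18 + 9 \left(6 + 4\right)} - 50546 = \left(-2\right) 10 \frac{1}{18 + 9 \cdot 10} - 50546 = \left(-2\right) 10 \frac{1}{18 + 90} - 50546 = \left(-2\right) 10 \cdot \frac{1}{108} - 50546 = - \frac{5}{27} - 50546 = - \frac{1364747}{27}$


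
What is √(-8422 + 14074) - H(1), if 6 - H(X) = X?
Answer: -5 + 6*√157 ≈ 70.180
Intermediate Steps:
H(X) = 6 - X
√(-8422 + 14074) - H(1) = √(-8422 + 14074) - (6 - 1*1) = √5652 - (6 - 1) = 6*√157 - 1*5 = 6*√157 - 5 = -5 + 6*√157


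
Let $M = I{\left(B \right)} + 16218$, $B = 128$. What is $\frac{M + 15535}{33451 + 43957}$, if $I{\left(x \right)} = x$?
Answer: $\frac{31881}{77408} \approx 0.41186$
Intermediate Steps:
$M = 16346$ ($M = 128 + 16218 = 16346$)
$\frac{M + 15535}{33451 + 43957} = \frac{16346 + 15535}{33451 + 43957} = \frac{31881}{77408}$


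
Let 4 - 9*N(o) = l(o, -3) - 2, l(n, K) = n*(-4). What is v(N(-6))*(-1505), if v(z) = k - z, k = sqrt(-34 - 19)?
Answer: -3010 - 1505*I*sqrt(53) ≈ -3010.0 - 10957.0*I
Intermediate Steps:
l(n, K) = -4*n
k = I*sqrt(53) (k = sqrt(-53) = I*sqrt(53) ≈ 7.2801*I)
N(o) = 2/3 + 4*o/9 (N(o) = 4/9 - (-4*o - 2)/9 = 4/9 - (-2 - 4*o)/9 = 4/9 + (2/9 + 4*o/9) = 2/3 + 4*o/9)
v(z) = -z + I*sqrt(53) (v(z) = I*sqrt(53) - z = -z + I*sqrt(53))
v(N(-6))*(-1505) = (-(2/3 + (4/9)*(-6)) + I*sqrt(53))*(-1505) = (-(2/3 - 8/3) + I*sqrt(53))*(-1505) = (-1*(-2) + I*sqrt(53))*(-1505) = (2 + I*sqrt(53))*(-1505) = -3010 - 1505*I*sqrt(53)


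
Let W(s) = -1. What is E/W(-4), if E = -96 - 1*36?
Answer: 132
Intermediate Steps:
E = -132 (E = -96 - 36 = -132)
E/W(-4) = -132/(-1) = -132*(-1) = 132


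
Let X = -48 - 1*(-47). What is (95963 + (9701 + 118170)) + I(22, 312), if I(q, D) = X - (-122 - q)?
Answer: 223977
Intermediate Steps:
X = -1 (X = -48 + 47 = -1)
I(q, D) = 121 + q (I(q, D) = -1 - (-122 - q) = -1 + (122 + q) = 121 + q)
(95963 + (9701 + 118170)) + I(22, 312) = (95963 + (9701 + 118170)) + (121 + 22) = (95963 + 127871) + 143 = 223834 + 143 = 223977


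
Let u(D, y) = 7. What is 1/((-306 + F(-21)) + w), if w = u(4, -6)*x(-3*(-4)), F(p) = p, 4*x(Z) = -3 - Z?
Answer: -4/1413 ≈ -0.0028309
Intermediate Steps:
x(Z) = -¾ - Z/4 (x(Z) = (-3 - Z)/4 = -¾ - Z/4)
w = -105/4 (w = 7*(-¾ - (-3)*(-4)/4) = 7*(-¾ - ¼*12) = 7*(-¾ - 3) = 7*(-15/4) = -105/4 ≈ -26.250)
1/((-306 + F(-21)) + w) = 1/((-306 - 21) - 105/4) = 1/(-327 - 105/4) = 1/(-1413/4) = -4/1413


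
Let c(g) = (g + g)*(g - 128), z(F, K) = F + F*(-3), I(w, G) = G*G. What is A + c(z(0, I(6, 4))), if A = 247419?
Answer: 247419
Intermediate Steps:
I(w, G) = G²
z(F, K) = -2*F (z(F, K) = F - 3*F = -2*F)
c(g) = 2*g*(-128 + g) (c(g) = (2*g)*(-128 + g) = 2*g*(-128 + g))
A + c(z(0, I(6, 4))) = 247419 + 2*(-2*0)*(-128 - 2*0) = 247419 + 2*0*(-128 + 0) = 247419 + 2*0*(-128) = 247419 + 0 = 247419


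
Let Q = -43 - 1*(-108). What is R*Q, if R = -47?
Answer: -3055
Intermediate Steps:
Q = 65 (Q = -43 + 108 = 65)
R*Q = -47*65 = -3055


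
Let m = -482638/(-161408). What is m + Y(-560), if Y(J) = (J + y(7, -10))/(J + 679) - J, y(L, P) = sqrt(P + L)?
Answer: 58919091/105536 + I*sqrt(3)/119 ≈ 558.28 + 0.014555*I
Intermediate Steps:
m = 18563/6208 (m = -482638*(-1/161408) = 18563/6208 ≈ 2.9902)
y(L, P) = sqrt(L + P)
Y(J) = -J + (J + I*sqrt(3))/(679 + J) (Y(J) = (J + sqrt(7 - 10))/(J + 679) - J = (J + sqrt(-3))/(679 + J) - J = (J + I*sqrt(3))/(679 + J) - J = -J + (J + I*sqrt(3))/(679 + J))
m + Y(-560) = 18563/6208 + (-1*(-560)**2 - 678*(-560) + I*sqrt(3))/(679 - 560) = 18563/6208 + (-1*313600 + 379680 + I*sqrt(3))/119 = 18563/6208 + (-313600 + 379680 + I*sqrt(3))/119 = 18563/6208 + (66080 + I*sqrt(3))/119 = 18563/6208 + (9440/17 + I*sqrt(3)/119) = 58919091/105536 + I*sqrt(3)/119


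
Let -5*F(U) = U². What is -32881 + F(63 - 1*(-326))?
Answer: -315726/5 ≈ -63145.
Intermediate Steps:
F(U) = -U²/5
-32881 + F(63 - 1*(-326)) = -32881 - (63 - 1*(-326))²/5 = -32881 - (63 + 326)²/5 = -32881 - ⅕*389² = -32881 - ⅕*151321 = -32881 - 151321/5 = -315726/5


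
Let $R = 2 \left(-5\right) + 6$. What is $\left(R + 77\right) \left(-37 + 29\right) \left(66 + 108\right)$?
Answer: $-101616$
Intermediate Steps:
$R = -4$ ($R = -10 + 6 = -4$)
$\left(R + 77\right) \left(-37 + 29\right) \left(66 + 108\right) = \left(-4 + 77\right) \left(-37 + 29\right) \left(66 + 108\right) = 73 \left(-8\right) 174 = \left(-584\right) 174 = -101616$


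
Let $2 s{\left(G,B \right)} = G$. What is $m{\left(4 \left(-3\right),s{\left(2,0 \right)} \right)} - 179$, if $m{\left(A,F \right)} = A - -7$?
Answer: $-184$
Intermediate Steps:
$s{\left(G,B \right)} = \frac{G}{2}$
$m{\left(A,F \right)} = 7 + A$ ($m{\left(A,F \right)} = A + 7 = 7 + A$)
$m{\left(4 \left(-3\right),s{\left(2,0 \right)} \right)} - 179 = \left(7 + 4 \left(-3\right)\right) - 179 = \left(7 - 12\right) - 179 = -5 - 179 = -184$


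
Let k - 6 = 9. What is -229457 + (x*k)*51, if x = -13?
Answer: -239402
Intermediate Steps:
k = 15 (k = 6 + 9 = 15)
-229457 + (x*k)*51 = -229457 - 13*15*51 = -229457 - 195*51 = -229457 - 9945 = -239402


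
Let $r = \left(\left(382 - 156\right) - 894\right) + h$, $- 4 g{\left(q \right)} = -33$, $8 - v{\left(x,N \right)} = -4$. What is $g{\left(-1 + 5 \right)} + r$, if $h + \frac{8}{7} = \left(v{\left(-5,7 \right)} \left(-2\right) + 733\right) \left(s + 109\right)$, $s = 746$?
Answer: $\frac{16954955}{28} \approx 6.0553 \cdot 10^{5}$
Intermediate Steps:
$v{\left(x,N \right)} = 12$ ($v{\left(x,N \right)} = 8 - -4 = 8 + 4 = 12$)
$h = \frac{4243357}{7}$ ($h = - \frac{8}{7} + \left(12 \left(-2\right) + 733\right) \left(746 + 109\right) = - \frac{8}{7} + \left(-24 + 733\right) 855 = - \frac{8}{7} + 709 \cdot 855 = - \frac{8}{7} + 606195 = \frac{4243357}{7} \approx 6.0619 \cdot 10^{5}$)
$g{\left(q \right)} = \frac{33}{4}$ ($g{\left(q \right)} = \left(- \frac{1}{4}\right) \left(-33\right) = \frac{33}{4}$)
$r = \frac{4238681}{7}$ ($r = \left(\left(382 - 156\right) - 894\right) + \frac{4243357}{7} = \left(226 - 894\right) + \frac{4243357}{7} = -668 + \frac{4243357}{7} = \frac{4238681}{7} \approx 6.0553 \cdot 10^{5}$)
$g{\left(-1 + 5 \right)} + r = \frac{33}{4} + \frac{4238681}{7} = \frac{16954955}{28}$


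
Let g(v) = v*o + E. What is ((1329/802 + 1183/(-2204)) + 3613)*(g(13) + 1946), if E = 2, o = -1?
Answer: 6180726742245/883804 ≈ 6.9933e+6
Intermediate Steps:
g(v) = 2 - v (g(v) = v*(-1) + 2 = -v + 2 = 2 - v)
((1329/802 + 1183/(-2204)) + 3613)*(g(13) + 1946) = ((1329/802 + 1183/(-2204)) + 3613)*((2 - 1*13) + 1946) = ((1329*(1/802) + 1183*(-1/2204)) + 3613)*((2 - 13) + 1946) = ((1329/802 - 1183/2204) + 3613)*(-11 + 1946) = (990175/883804 + 3613)*1935 = (3194174027/883804)*1935 = 6180726742245/883804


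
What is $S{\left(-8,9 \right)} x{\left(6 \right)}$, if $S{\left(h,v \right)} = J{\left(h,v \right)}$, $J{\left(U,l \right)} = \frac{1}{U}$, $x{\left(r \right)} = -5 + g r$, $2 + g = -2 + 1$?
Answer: $\frac{23}{8} \approx 2.875$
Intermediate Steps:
$g = -3$ ($g = -2 + \left(-2 + 1\right) = -2 - 1 = -3$)
$x{\left(r \right)} = -5 - 3 r$
$S{\left(h,v \right)} = \frac{1}{h}$
$S{\left(-8,9 \right)} x{\left(6 \right)} = \frac{-5 - 18}{-8} = - \frac{-5 - 18}{8} = \left(- \frac{1}{8}\right) \left(-23\right) = \frac{23}{8}$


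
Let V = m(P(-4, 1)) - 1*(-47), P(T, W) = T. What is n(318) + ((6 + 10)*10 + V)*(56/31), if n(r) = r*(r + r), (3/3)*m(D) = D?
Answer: 6281056/31 ≈ 2.0261e+5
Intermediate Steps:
m(D) = D
n(r) = 2*r² (n(r) = r*(2*r) = 2*r²)
V = 43 (V = -4 - 1*(-47) = -4 + 47 = 43)
n(318) + ((6 + 10)*10 + V)*(56/31) = 2*318² + ((6 + 10)*10 + 43)*(56/31) = 2*101124 + (16*10 + 43)*(56*(1/31)) = 202248 + (160 + 43)*(56/31) = 202248 + 203*(56/31) = 202248 + 11368/31 = 6281056/31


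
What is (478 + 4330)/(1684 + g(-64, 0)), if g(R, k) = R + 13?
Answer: 4808/1633 ≈ 2.9443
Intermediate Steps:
g(R, k) = 13 + R
(478 + 4330)/(1684 + g(-64, 0)) = (478 + 4330)/(1684 + (13 - 64)) = 4808/(1684 - 51) = 4808/1633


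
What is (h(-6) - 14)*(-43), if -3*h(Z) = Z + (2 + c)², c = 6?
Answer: 4300/3 ≈ 1433.3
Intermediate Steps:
h(Z) = -64/3 - Z/3 (h(Z) = -(Z + (2 + 6)²)/3 = -(Z + 8²)/3 = -(Z + 64)/3 = -(64 + Z)/3 = -64/3 - Z/3)
(h(-6) - 14)*(-43) = ((-64/3 - ⅓*(-6)) - 14)*(-43) = ((-64/3 + 2) - 14)*(-43) = (-58/3 - 14)*(-43) = -100/3*(-43) = 4300/3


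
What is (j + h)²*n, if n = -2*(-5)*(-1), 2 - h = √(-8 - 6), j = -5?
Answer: 50 - 60*I*√14 ≈ 50.0 - 224.5*I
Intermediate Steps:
h = 2 - I*√14 (h = 2 - √(-8 - 6) = 2 - √(-14) = 2 - I*√14 ≈ 2.0 - 3.7417*I)
n = -10 (n = 10*(-1) = -10)
(j + h)²*n = (-5 + (2 - I*√14))²*(-10) = (-3 - I*√14)²*(-10) = -10*(-3 - I*√14)²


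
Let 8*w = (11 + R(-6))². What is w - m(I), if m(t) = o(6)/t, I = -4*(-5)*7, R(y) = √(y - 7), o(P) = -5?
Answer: 379/28 + 11*I*√13/4 ≈ 13.536 + 9.9153*I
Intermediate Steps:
R(y) = √(-7 + y)
I = 140 (I = 20*7 = 140)
m(t) = -5/t
w = (11 + I*√13)²/8 (w = (11 + √(-7 - 6))²/8 = (11 + √(-13))²/8 = (11 + I*√13)²/8 ≈ 13.5 + 9.9153*I)
w - m(I) = (11 + I*√13)²/8 - (-5)/140 = (11 + I*√13)²/8 - 1*(-1/28) = (11 + I*√13)²/8 + 1/28 = 1/28 + (11 + I*√13)²/8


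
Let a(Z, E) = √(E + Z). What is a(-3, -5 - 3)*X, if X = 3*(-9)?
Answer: -27*I*√11 ≈ -89.549*I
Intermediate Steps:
X = -27
a(-3, -5 - 3)*X = √((-5 - 3) - 3)*(-27) = √(-8 - 3)*(-27) = √(-11)*(-27) = (I*√11)*(-27) = -27*I*√11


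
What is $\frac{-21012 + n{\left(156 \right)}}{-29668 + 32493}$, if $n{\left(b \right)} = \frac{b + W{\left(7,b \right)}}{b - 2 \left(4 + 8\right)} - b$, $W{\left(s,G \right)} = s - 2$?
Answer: $- \frac{558803}{74580} \approx -7.4927$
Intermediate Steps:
$W{\left(s,G \right)} = -2 + s$
$n{\left(b \right)} = - b + \frac{5 + b}{-24 + b}$ ($n{\left(b \right)} = \frac{b + \left(-2 + 7\right)}{b - 2 \left(4 + 8\right)} - b = \frac{b + 5}{b - 24} - b = \frac{5 + b}{b - 24} - b = \frac{5 + b}{-24 + b} - b = - b + \frac{5 + b}{-24 + b}$)
$\frac{-21012 + n{\left(156 \right)}}{-29668 + 32493} = \frac{-21012 + \frac{5 - 156^{2} + 25 \cdot 156}{-24 + 156}}{-29668 + 32493} = \frac{-21012 + \frac{5 - 24336 + 3900}{132}}{2825} = \left(-21012 + \frac{5 - 24336 + 3900}{132}\right) \frac{1}{2825} = \left(-21012 + \frac{1}{132} \left(-20431\right)\right) \frac{1}{2825} = \left(-21012 - \frac{20431}{132}\right) \frac{1}{2825} = \left(- \frac{2794015}{132}\right) \frac{1}{2825} = - \frac{558803}{74580}$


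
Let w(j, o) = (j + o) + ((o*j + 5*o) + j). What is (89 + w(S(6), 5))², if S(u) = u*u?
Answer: 137641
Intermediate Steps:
S(u) = u²
w(j, o) = 2*j + 6*o + j*o (w(j, o) = (j + o) + ((j*o + 5*o) + j) = (j + o) + ((5*o + j*o) + j) = (j + o) + (j + 5*o + j*o) = 2*j + 6*o + j*o)
(89 + w(S(6), 5))² = (89 + (2*6² + 6*5 + 6²*5))² = (89 + (2*36 + 30 + 36*5))² = (89 + (72 + 30 + 180))² = (89 + 282)² = 371² = 137641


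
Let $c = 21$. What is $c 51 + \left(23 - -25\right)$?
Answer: $1119$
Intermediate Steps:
$c 51 + \left(23 - -25\right) = 21 \cdot 51 + \left(23 - -25\right) = 1071 + \left(23 + 25\right) = 1071 + 48 = 1119$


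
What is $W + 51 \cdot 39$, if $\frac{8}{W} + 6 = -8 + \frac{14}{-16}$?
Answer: $\frac{236627}{119} \approx 1988.5$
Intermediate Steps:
$W = - \frac{64}{119}$ ($W = \frac{8}{-6 - \left(8 - \frac{14}{-16}\right)} = \frac{8}{-6 + \left(-8 + 14 \left(- \frac{1}{16}\right)\right)} = \frac{8}{-6 - \frac{71}{8}} = \frac{8}{- \frac{119}{8}} = 8 \left(- \frac{8}{119}\right) = - \frac{64}{119} \approx -0.53782$)
$W + 51 \cdot 39 = - \frac{64}{119} + 51 \cdot 39 = - \frac{64}{119} + 1989 = \frac{236627}{119}$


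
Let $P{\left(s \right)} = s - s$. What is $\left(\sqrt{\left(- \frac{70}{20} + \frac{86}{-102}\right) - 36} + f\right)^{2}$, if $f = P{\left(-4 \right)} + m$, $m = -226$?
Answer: $\frac{\left(-23052 + i \sqrt{419730}\right)^{2}}{10404} \approx 51036.0 - 2870.9 i$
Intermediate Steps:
$P{\left(s \right)} = 0$
$f = -226$ ($f = 0 - 226 = -226$)
$\left(\sqrt{\left(- \frac{70}{20} + \frac{86}{-102}\right) - 36} + f\right)^{2} = \left(\sqrt{\left(- \frac{70}{20} + \frac{86}{-102}\right) - 36} - 226\right)^{2} = \left(\sqrt{\left(\left(-70\right) \frac{1}{20} + 86 \left(- \frac{1}{102}\right)\right) - 36} - 226\right)^{2} = \left(\sqrt{\left(- \frac{7}{2} - \frac{43}{51}\right) - 36} - 226\right)^{2} = \left(\sqrt{- \frac{443}{102} - 36} - 226\right)^{2} = \left(\sqrt{- \frac{4115}{102}} - 226\right)^{2} = \left(\frac{i \sqrt{419730}}{102} - 226\right)^{2} = \left(-226 + \frac{i \sqrt{419730}}{102}\right)^{2}$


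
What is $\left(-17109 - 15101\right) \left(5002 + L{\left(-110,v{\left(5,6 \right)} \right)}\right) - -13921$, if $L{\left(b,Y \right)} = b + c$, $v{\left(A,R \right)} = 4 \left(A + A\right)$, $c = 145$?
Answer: $-162227849$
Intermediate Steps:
$v{\left(A,R \right)} = 8 A$ ($v{\left(A,R \right)} = 4 \cdot 2 A = 8 A$)
$L{\left(b,Y \right)} = 145 + b$ ($L{\left(b,Y \right)} = b + 145 = 145 + b$)
$\left(-17109 - 15101\right) \left(5002 + L{\left(-110,v{\left(5,6 \right)} \right)}\right) - -13921 = \left(-17109 - 15101\right) \left(5002 + \left(145 - 110\right)\right) - -13921 = - 32210 \left(5002 + 35\right) + 13921 = \left(-32210\right) 5037 + 13921 = -162241770 + 13921 = -162227849$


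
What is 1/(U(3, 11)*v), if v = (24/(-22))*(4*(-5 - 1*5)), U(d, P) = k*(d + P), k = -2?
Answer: -11/13440 ≈ -0.00081845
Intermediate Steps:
U(d, P) = -2*P - 2*d (U(d, P) = -2*(d + P) = -2*(P + d) = -2*P - 2*d)
v = 480/11 (v = (24*(-1/22))*(4*(-5 - 5)) = -48*(-10)/11 = -12/11*(-40) = 480/11 ≈ 43.636)
1/(U(3, 11)*v) = 1/((-2*11 - 2*3)*(480/11)) = 1/((-22 - 6)*(480/11)) = 1/(-28*480/11) = 1/(-13440/11) = -11/13440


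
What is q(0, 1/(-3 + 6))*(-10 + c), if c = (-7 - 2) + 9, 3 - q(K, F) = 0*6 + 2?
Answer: -10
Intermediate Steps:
q(K, F) = 1 (q(K, F) = 3 - (0*6 + 2) = 3 - (0 + 2) = 3 - 1*2 = 3 - 2 = 1)
c = 0 (c = -9 + 9 = 0)
q(0, 1/(-3 + 6))*(-10 + c) = 1*(-10 + 0) = 1*(-10) = -10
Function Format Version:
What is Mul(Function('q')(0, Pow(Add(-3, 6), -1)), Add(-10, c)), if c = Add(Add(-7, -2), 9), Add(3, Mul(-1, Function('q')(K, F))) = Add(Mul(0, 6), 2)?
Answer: -10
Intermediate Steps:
Function('q')(K, F) = 1 (Function('q')(K, F) = Add(3, Mul(-1, Add(Mul(0, 6), 2))) = Add(3, Mul(-1, Add(0, 2))) = Add(3, Mul(-1, 2)) = Add(3, -2) = 1)
c = 0 (c = Add(-9, 9) = 0)
Mul(Function('q')(0, Pow(Add(-3, 6), -1)), Add(-10, c)) = Mul(1, Add(-10, 0)) = Mul(1, -10) = -10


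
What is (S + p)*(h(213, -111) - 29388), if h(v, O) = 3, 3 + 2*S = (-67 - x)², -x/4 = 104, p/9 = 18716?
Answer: -6739244055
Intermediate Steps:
p = 168444 (p = 9*18716 = 168444)
x = -416 (x = -4*104 = -416)
S = 60899 (S = -3/2 + (-67 - 1*(-416))²/2 = -3/2 + (-67 + 416)²/2 = -3/2 + (½)*349² = -3/2 + (½)*121801 = -3/2 + 121801/2 = 60899)
(S + p)*(h(213, -111) - 29388) = (60899 + 168444)*(3 - 29388) = 229343*(-29385) = -6739244055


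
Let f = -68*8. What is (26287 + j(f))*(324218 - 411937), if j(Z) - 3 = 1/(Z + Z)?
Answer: -2509072083161/1088 ≈ -2.3061e+9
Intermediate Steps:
f = -544
j(Z) = 3 + 1/(2*Z) (j(Z) = 3 + 1/(Z + Z) = 3 + 1/(2*Z))
(26287 + j(f))*(324218 - 411937) = (26287 + (3 + (½)/(-544)))*(324218 - 411937) = (26287 + (3 + (½)*(-1/544)))*(-87719) = (26287 + (3 - 1/1088))*(-87719) = (26287 + 3263/1088)*(-87719) = (28603519/1088)*(-87719) = -2509072083161/1088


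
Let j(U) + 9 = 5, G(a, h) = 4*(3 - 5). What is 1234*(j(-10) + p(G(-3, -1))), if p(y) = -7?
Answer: -13574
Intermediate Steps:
G(a, h) = -8 (G(a, h) = 4*(-2) = -8)
j(U) = -4 (j(U) = -9 + 5 = -4)
1234*(j(-10) + p(G(-3, -1))) = 1234*(-4 - 7) = 1234*(-11) = -13574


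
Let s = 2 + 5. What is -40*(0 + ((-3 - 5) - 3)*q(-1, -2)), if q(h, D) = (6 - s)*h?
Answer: 440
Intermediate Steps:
s = 7
q(h, D) = -h (q(h, D) = (6 - 1*7)*h = (6 - 7)*h = -h)
-40*(0 + ((-3 - 5) - 3)*q(-1, -2)) = -40*(0 + ((-3 - 5) - 3)*(-1*(-1))) = -40*(0 + (-8 - 3)*1) = -40*(0 - 11*1) = -40*(0 - 11) = -40*(-11) = 440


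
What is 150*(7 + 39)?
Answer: 6900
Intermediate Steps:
150*(7 + 39) = 150*46 = 6900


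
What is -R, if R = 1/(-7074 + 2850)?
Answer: 1/4224 ≈ 0.00023674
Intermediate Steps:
R = -1/4224 (R = 1/(-4224) = -1/4224 ≈ -0.00023674)
-R = -1*(-1/4224) = 1/4224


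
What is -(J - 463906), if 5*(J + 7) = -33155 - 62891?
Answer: 2415611/5 ≈ 4.8312e+5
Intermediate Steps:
J = -96081/5 (J = -7 + (-33155 - 62891)/5 = -7 + (⅕)*(-96046) = -7 - 96046/5 = -96081/5 ≈ -19216.)
-(J - 463906) = -(-96081/5 - 463906) = -1*(-2415611/5) = 2415611/5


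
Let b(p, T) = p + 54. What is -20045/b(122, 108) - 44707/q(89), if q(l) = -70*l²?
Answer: -5553241359/48793360 ≈ -113.81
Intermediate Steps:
b(p, T) = 54 + p
-20045/b(122, 108) - 44707/q(89) = -20045/(54 + 122) - 44707/((-70*89²)) = -20045/176 - 44707/((-70*7921)) = -20045*1/176 - 44707/(-554470) = -20045/176 - 44707*(-1/554470) = -20045/176 + 44707/554470 = -5553241359/48793360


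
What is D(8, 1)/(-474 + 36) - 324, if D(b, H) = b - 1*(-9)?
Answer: -141929/438 ≈ -324.04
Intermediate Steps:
D(b, H) = 9 + b (D(b, H) = b + 9 = 9 + b)
D(8, 1)/(-474 + 36) - 324 = (9 + 8)/(-474 + 36) - 324 = 17/(-438) - 324 = 17*(-1/438) - 324 = -17/438 - 324 = -141929/438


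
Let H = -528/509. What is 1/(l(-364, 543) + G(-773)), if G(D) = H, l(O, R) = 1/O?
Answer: -185276/192701 ≈ -0.96147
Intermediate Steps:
H = -528/509 (H = -528*1/509 = -528/509 ≈ -1.0373)
G(D) = -528/509
1/(l(-364, 543) + G(-773)) = 1/(1/(-364) - 528/509) = 1/(-1/364 - 528/509) = 1/(-192701/185276) = -185276/192701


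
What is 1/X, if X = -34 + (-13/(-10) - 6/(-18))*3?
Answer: -10/291 ≈ -0.034364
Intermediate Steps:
X = -291/10 (X = -34 + (-13*(-1/10) - 6*(-1/18))*3 = -34 + (13/10 + 1/3)*3 = -34 + (49/30)*3 = -34 + 49/10 = -291/10 ≈ -29.100)
1/X = 1/(-291/10) = -10/291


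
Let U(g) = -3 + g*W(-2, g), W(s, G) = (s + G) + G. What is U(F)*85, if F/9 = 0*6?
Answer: -255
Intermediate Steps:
W(s, G) = s + 2*G (W(s, G) = (G + s) + G = s + 2*G)
F = 0 (F = 9*(0*6) = 9*0 = 0)
U(g) = -3 + g*(-2 + 2*g)
U(F)*85 = (-3 + 2*0*(-1 + 0))*85 = (-3 + 2*0*(-1))*85 = (-3 + 0)*85 = -3*85 = -255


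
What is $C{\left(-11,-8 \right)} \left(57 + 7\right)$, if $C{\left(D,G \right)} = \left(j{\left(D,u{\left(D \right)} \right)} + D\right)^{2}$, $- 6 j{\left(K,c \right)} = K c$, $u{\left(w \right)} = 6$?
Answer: $0$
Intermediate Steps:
$j{\left(K,c \right)} = - \frac{K c}{6}$
$C{\left(D,G \right)} = 0$ ($C{\left(D,G \right)} = \left(\left(- \frac{1}{6}\right) D 6 + D\right)^{2} = \left(- D + D\right)^{2} = 0^{2} = 0$)
$C{\left(-11,-8 \right)} \left(57 + 7\right) = 0 \left(57 + 7\right) = 0 \cdot 64 = 0$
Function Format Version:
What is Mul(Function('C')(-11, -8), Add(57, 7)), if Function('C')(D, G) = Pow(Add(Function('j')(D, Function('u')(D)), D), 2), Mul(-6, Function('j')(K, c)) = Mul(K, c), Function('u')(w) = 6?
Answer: 0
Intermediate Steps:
Function('j')(K, c) = Mul(Rational(-1, 6), K, c) (Function('j')(K, c) = Mul(Rational(-1, 6), Mul(K, c)) = Mul(Rational(-1, 6), K, c))
Function('C')(D, G) = 0 (Function('C')(D, G) = Pow(Add(Mul(Rational(-1, 6), D, 6), D), 2) = Pow(Add(Mul(-1, D), D), 2) = Pow(0, 2) = 0)
Mul(Function('C')(-11, -8), Add(57, 7)) = Mul(0, Add(57, 7)) = Mul(0, 64) = 0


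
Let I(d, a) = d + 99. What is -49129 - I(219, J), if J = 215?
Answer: -49447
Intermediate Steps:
I(d, a) = 99 + d
-49129 - I(219, J) = -49129 - (99 + 219) = -49129 - 1*318 = -49129 - 318 = -49447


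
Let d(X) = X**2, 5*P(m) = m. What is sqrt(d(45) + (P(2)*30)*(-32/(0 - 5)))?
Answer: sqrt(52545)/5 ≈ 45.845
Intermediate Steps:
P(m) = m/5
sqrt(d(45) + (P(2)*30)*(-32/(0 - 5))) = sqrt(45**2 + (((1/5)*2)*30)*(-32/(0 - 5))) = sqrt(2025 + ((2/5)*30)*(-32/((-5*1)))) = sqrt(2025 + 12*(-32/(-5))) = sqrt(2025 + 12*(-32*(-1/5))) = sqrt(2025 + 12*(32/5)) = sqrt(2025 + 384/5) = sqrt(10509/5) = sqrt(52545)/5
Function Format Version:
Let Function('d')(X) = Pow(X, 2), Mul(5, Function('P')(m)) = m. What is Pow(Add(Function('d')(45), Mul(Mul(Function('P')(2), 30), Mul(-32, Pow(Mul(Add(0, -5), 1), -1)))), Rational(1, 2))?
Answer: Mul(Rational(1, 5), Pow(52545, Rational(1, 2))) ≈ 45.845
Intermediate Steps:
Function('P')(m) = Mul(Rational(1, 5), m)
Pow(Add(Function('d')(45), Mul(Mul(Function('P')(2), 30), Mul(-32, Pow(Mul(Add(0, -5), 1), -1)))), Rational(1, 2)) = Pow(Add(Pow(45, 2), Mul(Mul(Mul(Rational(1, 5), 2), 30), Mul(-32, Pow(Mul(Add(0, -5), 1), -1)))), Rational(1, 2)) = Pow(Add(2025, Mul(Mul(Rational(2, 5), 30), Mul(-32, Pow(Mul(-5, 1), -1)))), Rational(1, 2)) = Pow(Add(2025, Mul(12, Mul(-32, Pow(-5, -1)))), Rational(1, 2)) = Pow(Add(2025, Mul(12, Mul(-32, Rational(-1, 5)))), Rational(1, 2)) = Pow(Add(2025, Mul(12, Rational(32, 5))), Rational(1, 2)) = Pow(Add(2025, Rational(384, 5)), Rational(1, 2)) = Pow(Rational(10509, 5), Rational(1, 2)) = Mul(Rational(1, 5), Pow(52545, Rational(1, 2)))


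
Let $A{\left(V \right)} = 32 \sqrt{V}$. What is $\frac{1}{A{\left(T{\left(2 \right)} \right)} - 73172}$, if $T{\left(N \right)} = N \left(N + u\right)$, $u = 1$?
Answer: $- \frac{18293}{1338533860} - \frac{2 \sqrt{6}}{334633465} \approx -1.3681 \cdot 10^{-5}$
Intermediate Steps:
$T{\left(N \right)} = N \left(1 + N\right)$ ($T{\left(N \right)} = N \left(N + 1\right) = N \left(1 + N\right)$)
$\frac{1}{A{\left(T{\left(2 \right)} \right)} - 73172} = \frac{1}{32 \sqrt{2 \left(1 + 2\right)} - 73172} = \frac{1}{32 \sqrt{2 \cdot 3} - 73172} = \frac{1}{32 \sqrt{6} - 73172} = \frac{1}{-73172 + 32 \sqrt{6}}$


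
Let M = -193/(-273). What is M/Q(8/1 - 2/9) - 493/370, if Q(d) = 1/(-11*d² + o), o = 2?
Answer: -3848332289/8181810 ≈ -470.35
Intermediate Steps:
M = 193/273 (M = -193*(-1/273) = 193/273 ≈ 0.70696)
Q(d) = 1/(2 - 11*d²) (Q(d) = 1/(-11*d² + 2) = 1/(2 - 11*d²))
M/Q(8/1 - 2/9) - 493/370 = 193/(273*((-1/(-2 + 11*(8/1 - 2/9)²)))) - 493/370 = 193/(273*((-1/(-2 + 11*(8*1 - 2*⅑)²)))) - 493*1/370 = 193/(273*((-1/(-2 + 11*(8 - 2/9)²)))) - 493/370 = 193/(273*((-1/(-2 + 11*(70/9)²)))) - 493/370 = 193/(273*((-1/(-2 + 11*(4900/81))))) - 493/370 = 193/(273*((-1/(-2 + 53900/81)))) - 493/370 = 193/(273*((-1/53738/81))) - 493/370 = 193/(273*((-1*81/53738))) - 493/370 = 193/(273*(-81/53738)) - 493/370 = (193/273)*(-53738/81) - 493/370 = -10371434/22113 - 493/370 = -3848332289/8181810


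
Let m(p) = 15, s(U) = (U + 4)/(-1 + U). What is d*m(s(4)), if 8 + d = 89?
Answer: 1215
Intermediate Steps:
d = 81 (d = -8 + 89 = 81)
s(U) = (4 + U)/(-1 + U)
d*m(s(4)) = 81*15 = 1215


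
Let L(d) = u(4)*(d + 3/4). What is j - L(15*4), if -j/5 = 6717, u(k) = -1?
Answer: -134097/4 ≈ -33524.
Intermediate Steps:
L(d) = -3/4 - d (L(d) = -(d + 3/4) = -(3/4 + d) = -3/4 - d)
j = -33585 (j = -5*6717 = -33585)
j - L(15*4) = -33585 - (-3/4 - 15*4) = -33585 - (-3/4 - 1*60) = -33585 - (-3/4 - 60) = -33585 - 1*(-243/4) = -33585 + 243/4 = -134097/4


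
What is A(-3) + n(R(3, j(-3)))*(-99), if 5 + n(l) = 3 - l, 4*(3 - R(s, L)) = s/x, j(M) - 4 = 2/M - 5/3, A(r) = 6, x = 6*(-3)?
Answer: 4041/8 ≈ 505.13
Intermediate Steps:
x = -18
j(M) = 7/3 + 2/M (j(M) = 4 + (2/M - 5/3) = 4 + (-5/3 + 2/M) = 7/3 + 2/M)
R(s, L) = 3 + s/72 (R(s, L) = 3 - s/(4*(-18)) = 3 - s*(-1)/(4*18) = 3 - (-1)*s/72 = 3 + s/72)
n(l) = -2 - l (n(l) = -5 + (3 - l) = -2 - l)
A(-3) + n(R(3, j(-3)))*(-99) = 6 + (-2 - (3 + (1/72)*3))*(-99) = 6 + (-2 - (3 + 1/24))*(-99) = 6 + (-2 - 1*73/24)*(-99) = 6 + (-2 - 73/24)*(-99) = 6 - 121/24*(-99) = 6 + 3993/8 = 4041/8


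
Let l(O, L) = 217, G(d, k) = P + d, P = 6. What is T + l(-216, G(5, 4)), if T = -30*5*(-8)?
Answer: 1417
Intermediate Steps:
G(d, k) = 6 + d
T = 1200 (T = -150*(-8) = 1200)
T + l(-216, G(5, 4)) = 1200 + 217 = 1417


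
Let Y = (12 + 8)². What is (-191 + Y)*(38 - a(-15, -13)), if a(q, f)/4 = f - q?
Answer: 6270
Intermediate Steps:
Y = 400 (Y = 20² = 400)
a(q, f) = -4*q + 4*f (a(q, f) = 4*(f - q) = -4*q + 4*f)
(-191 + Y)*(38 - a(-15, -13)) = (-191 + 400)*(38 - (-4*(-15) + 4*(-13))) = 209*(38 - (60 - 52)) = 209*(38 - 1*8) = 209*(38 - 8) = 209*30 = 6270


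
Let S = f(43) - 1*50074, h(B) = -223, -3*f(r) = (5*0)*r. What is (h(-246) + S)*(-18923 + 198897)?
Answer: -9052152278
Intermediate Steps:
f(r) = 0 (f(r) = -5*0*r/3 = -0*r = -⅓*0 = 0)
S = -50074 (S = 0 - 1*50074 = 0 - 50074 = -50074)
(h(-246) + S)*(-18923 + 198897) = (-223 - 50074)*(-18923 + 198897) = -50297*179974 = -9052152278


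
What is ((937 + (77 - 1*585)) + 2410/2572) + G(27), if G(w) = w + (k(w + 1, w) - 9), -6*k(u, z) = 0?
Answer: 576047/1286 ≈ 447.94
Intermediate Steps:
k(u, z) = 0 (k(u, z) = -1/6*0 = 0)
G(w) = -9 + w (G(w) = w + (0 - 9) = w - 9 = -9 + w)
((937 + (77 - 1*585)) + 2410/2572) + G(27) = ((937 + (77 - 1*585)) + 2410/2572) + (-9 + 27) = ((937 + (77 - 585)) + 2410*(1/2572)) + 18 = ((937 - 508) + 1205/1286) + 18 = (429 + 1205/1286) + 18 = 552899/1286 + 18 = 576047/1286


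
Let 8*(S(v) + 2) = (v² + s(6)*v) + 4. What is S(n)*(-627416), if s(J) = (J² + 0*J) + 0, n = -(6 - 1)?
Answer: 13097309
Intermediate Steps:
n = -5 (n = -1*5 = -5)
s(J) = J² (s(J) = (J² + 0) + 0 = J² + 0 = J²)
S(v) = -3/2 + v²/8 + 9*v/2 (S(v) = -2 + ((v² + 6²*v) + 4)/8 = -2 + ((v² + 36*v) + 4)/8 = -2 + (4 + v² + 36*v)/8 = -2 + (½ + v²/8 + 9*v/2) = -3/2 + v²/8 + 9*v/2)
S(n)*(-627416) = (-3/2 + (⅛)*(-5)² + (9/2)*(-5))*(-627416) = (-3/2 + (⅛)*25 - 45/2)*(-627416) = (-3/2 + 25/8 - 45/2)*(-627416) = -167/8*(-627416) = 13097309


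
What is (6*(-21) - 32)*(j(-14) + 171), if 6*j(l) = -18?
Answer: -26544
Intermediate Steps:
j(l) = -3 (j(l) = (⅙)*(-18) = -3)
(6*(-21) - 32)*(j(-14) + 171) = (6*(-21) - 32)*(-3 + 171) = (-126 - 32)*168 = -158*168 = -26544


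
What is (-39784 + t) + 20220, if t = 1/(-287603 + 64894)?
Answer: -4357078877/222709 ≈ -19564.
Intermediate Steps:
t = -1/222709 (t = 1/(-222709) = -1/222709 ≈ -4.4902e-6)
(-39784 + t) + 20220 = (-39784 - 1/222709) + 20220 = -8860254857/222709 + 20220 = -4357078877/222709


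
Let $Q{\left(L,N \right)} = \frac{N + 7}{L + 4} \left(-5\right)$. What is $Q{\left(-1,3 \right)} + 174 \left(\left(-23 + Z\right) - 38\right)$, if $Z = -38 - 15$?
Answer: $- \frac{59558}{3} \approx -19853.0$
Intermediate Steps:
$Z = -53$
$Q{\left(L,N \right)} = - \frac{5 \left(7 + N\right)}{4 + L}$ ($Q{\left(L,N \right)} = \frac{7 + N}{4 + L} \left(-5\right) = - \frac{5 \left(7 + N\right)}{4 + L}$)
$Q{\left(-1,3 \right)} + 174 \left(\left(-23 + Z\right) - 38\right) = \frac{5 \left(-7 - 3\right)}{4 - 1} + 174 \left(\left(-23 - 53\right) - 38\right) = \frac{5 \left(-7 - 3\right)}{3} + 174 \left(-76 - 38\right) = 5 \cdot \frac{1}{3} \left(-10\right) + 174 \left(-114\right) = - \frac{50}{3} - 19836 = - \frac{59558}{3}$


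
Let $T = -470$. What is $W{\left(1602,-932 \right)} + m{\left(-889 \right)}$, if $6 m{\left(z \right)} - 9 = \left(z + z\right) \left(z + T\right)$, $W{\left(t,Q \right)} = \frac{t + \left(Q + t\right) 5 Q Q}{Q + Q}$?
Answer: $- \frac{1079612359}{932} \approx -1.1584 \cdot 10^{6}$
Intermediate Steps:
$W{\left(t,Q \right)} = \frac{t + 5 Q^{2} \left(Q + t\right)}{2 Q}$ ($W{\left(t,Q \right)} = \frac{t + 5 Q \left(Q + t\right) Q}{2 Q} = \left(t + 5 Q^{2} \left(Q + t\right)\right) \frac{1}{2 Q} = \frac{t + 5 Q^{2} \left(Q + t\right)}{2 Q}$)
$m{\left(z \right)} = \frac{3}{2} + \frac{z \left(-470 + z\right)}{3}$ ($m{\left(z \right)} = \frac{3}{2} + \frac{\left(z + z\right) \left(z - 470\right)}{6} = \frac{3}{2} + \frac{2 z \left(-470 + z\right)}{6} = \frac{3}{2} + \frac{z \left(-470 + z\right)}{3}$)
$W{\left(1602,-932 \right)} + m{\left(-889 \right)} = \frac{1602 + 5 \left(-932\right)^{2} \left(-932 + 1602\right)}{2 \left(-932\right)} + \left(\frac{3}{2} - - \frac{417830}{3} + \frac{\left(-889\right)^{2}}{3}\right) = \frac{1}{2} \left(- \frac{1}{932}\right) \left(1602 + 5 \cdot 868624 \cdot 670\right) + \left(\frac{3}{2} + \frac{417830}{3} + \frac{1}{3} \cdot 790321\right) = \frac{1}{2} \left(- \frac{1}{932}\right) \left(1602 + 2909890400\right) + \left(\frac{3}{2} + \frac{417830}{3} + \frac{790321}{3}\right) = \frac{1}{2} \left(- \frac{1}{932}\right) 2909892002 + \frac{805437}{2} = - \frac{1454946001}{932} + \frac{805437}{2} = - \frac{1079612359}{932}$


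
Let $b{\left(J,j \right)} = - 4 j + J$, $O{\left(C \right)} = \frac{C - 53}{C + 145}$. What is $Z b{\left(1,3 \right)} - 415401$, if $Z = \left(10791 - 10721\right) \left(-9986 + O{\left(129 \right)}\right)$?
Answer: $\frac{996483943}{137} \approx 7.2736 \cdot 10^{6}$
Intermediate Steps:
$O{\left(C \right)} = \frac{-53 + C}{145 + C}$
$b{\left(J,j \right)} = J - 4 j$
$Z = - \frac{95763080}{137}$ ($Z = \left(10791 - 10721\right) \left(-9986 + \frac{-53 + 129}{145 + 129}\right) = 70 \left(-9986 + \frac{1}{274} \cdot 76\right) = 70 \left(-9986 + \frac{38}{137}\right) = 70 \left(- \frac{1368044}{137}\right) = - \frac{95763080}{137} \approx -6.99 \cdot 10^{5}$)
$Z b{\left(1,3 \right)} - 415401 = - \frac{95763080 \left(1 - 12\right)}{137} - 415401 = \left(- \frac{95763080}{137}\right) \left(-11\right) - 415401 = \frac{1053393880}{137} - 415401 = \frac{996483943}{137}$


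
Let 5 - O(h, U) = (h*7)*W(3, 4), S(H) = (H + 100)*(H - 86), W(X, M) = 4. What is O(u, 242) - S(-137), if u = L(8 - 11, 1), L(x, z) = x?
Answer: -8162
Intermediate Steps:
S(H) = (-86 + H)*(100 + H) (S(H) = (100 + H)*(-86 + H) = (-86 + H)*(100 + H))
u = -3 (u = 8 - 11 = -3)
O(h, U) = 5 - 28*h (O(h, U) = 5 - h*7*4 = 5 - 7*h*4 = 5 - 28*h)
O(u, 242) - S(-137) = (5 - 28*(-3)) - (-8600 + (-137)**2 + 14*(-137)) = (5 + 84) - (-8600 + 18769 - 1918) = 89 - 1*8251 = 89 - 8251 = -8162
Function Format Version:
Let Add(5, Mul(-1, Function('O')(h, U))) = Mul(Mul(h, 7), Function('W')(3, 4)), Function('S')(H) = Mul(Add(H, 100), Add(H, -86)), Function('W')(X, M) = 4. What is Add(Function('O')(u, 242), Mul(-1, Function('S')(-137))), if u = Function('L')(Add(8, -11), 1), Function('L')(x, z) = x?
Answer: -8162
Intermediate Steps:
Function('S')(H) = Mul(Add(-86, H), Add(100, H)) (Function('S')(H) = Mul(Add(100, H), Add(-86, H)) = Mul(Add(-86, H), Add(100, H)))
u = -3 (u = Add(8, -11) = -3)
Function('O')(h, U) = Add(5, Mul(-28, h)) (Function('O')(h, U) = Add(5, Mul(-1, Mul(Mul(h, 7), 4))) = Add(5, Mul(-1, Mul(Mul(7, h), 4))) = Add(5, Mul(-1, Mul(28, h))) = Add(5, Mul(-28, h)))
Add(Function('O')(u, 242), Mul(-1, Function('S')(-137))) = Add(Add(5, Mul(-28, -3)), Mul(-1, Add(-8600, Pow(-137, 2), Mul(14, -137)))) = Add(Add(5, 84), Mul(-1, Add(-8600, 18769, -1918))) = Add(89, Mul(-1, 8251)) = Add(89, -8251) = -8162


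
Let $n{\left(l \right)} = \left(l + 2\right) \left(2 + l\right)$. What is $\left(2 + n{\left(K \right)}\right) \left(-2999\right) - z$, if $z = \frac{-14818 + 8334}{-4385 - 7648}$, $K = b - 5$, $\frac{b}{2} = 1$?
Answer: $- \frac{108267385}{12033} \approx -8997.5$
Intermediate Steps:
$b = 2$ ($b = 2 \cdot 1 = 2$)
$K = -3$ ($K = 2 - 5 = -3$)
$n{\left(l \right)} = \left(2 + l\right)^{2}$ ($n{\left(l \right)} = \left(2 + l\right) \left(2 + l\right) = \left(2 + l\right)^{2}$)
$z = \frac{6484}{12033}$ ($z = - \frac{6484}{-12033} = \left(-6484\right) \left(- \frac{1}{12033}\right) = \frac{6484}{12033} \approx 0.53885$)
$\left(2 + n{\left(K \right)}\right) \left(-2999\right) - z = \left(2 + \left(2 - 3\right)^{2}\right) \left(-2999\right) - \frac{6484}{12033} = \left(2 + \left(-1\right)^{2}\right) \left(-2999\right) - \frac{6484}{12033} = \left(2 + 1\right) \left(-2999\right) - \frac{6484}{12033} = 3 \left(-2999\right) - \frac{6484}{12033} = -8997 - \frac{6484}{12033} = - \frac{108267385}{12033}$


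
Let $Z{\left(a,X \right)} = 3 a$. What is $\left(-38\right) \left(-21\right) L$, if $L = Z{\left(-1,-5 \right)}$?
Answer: $-2394$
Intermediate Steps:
$L = -3$ ($L = 3 \left(-1\right) = -3$)
$\left(-38\right) \left(-21\right) L = \left(-38\right) \left(-21\right) \left(-3\right) = 798 \left(-3\right) = -2394$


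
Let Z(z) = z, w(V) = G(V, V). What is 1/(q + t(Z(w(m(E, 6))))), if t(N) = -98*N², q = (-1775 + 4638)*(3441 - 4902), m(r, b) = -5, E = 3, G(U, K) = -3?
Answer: -1/4183725 ≈ -2.3902e-7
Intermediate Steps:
w(V) = -3
q = -4182843 (q = 2863*(-1461) = -4182843)
1/(q + t(Z(w(m(E, 6))))) = 1/(-4182843 - 98*(-3)²) = 1/(-4182843 - 98*9) = 1/(-4182843 - 882) = 1/(-4183725) = -1/4183725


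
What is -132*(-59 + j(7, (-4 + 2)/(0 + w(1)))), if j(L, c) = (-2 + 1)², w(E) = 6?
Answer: 7656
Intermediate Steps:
j(L, c) = 1 (j(L, c) = (-1)² = 1)
-132*(-59 + j(7, (-4 + 2)/(0 + w(1)))) = -132*(-59 + 1) = -132*(-58) = 7656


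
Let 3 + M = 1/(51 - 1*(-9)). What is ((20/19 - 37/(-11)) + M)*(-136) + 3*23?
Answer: -394631/3135 ≈ -125.88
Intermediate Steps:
M = -179/60 (M = -3 + 1/(51 - 1*(-9)) = -3 + 1/(51 + 9) = -3 + 1/60 = -179/60 ≈ -2.9833)
((20/19 - 37/(-11)) + M)*(-136) + 3*23 = ((20/19 - 37/(-11)) - 179/60)*(-136) + 3*23 = ((20*(1/19) - 37*(-1/11)) - 179/60)*(-136) + 69 = ((20/19 + 37/11) - 179/60)*(-136) + 69 = (923/209 - 179/60)*(-136) + 69 = (17969/12540)*(-136) + 69 = -610946/3135 + 69 = -394631/3135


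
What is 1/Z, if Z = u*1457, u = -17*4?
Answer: -1/99076 ≈ -1.0093e-5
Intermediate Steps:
u = -68
Z = -99076 (Z = -68*1457 = -99076)
1/Z = 1/(-99076) = -1/99076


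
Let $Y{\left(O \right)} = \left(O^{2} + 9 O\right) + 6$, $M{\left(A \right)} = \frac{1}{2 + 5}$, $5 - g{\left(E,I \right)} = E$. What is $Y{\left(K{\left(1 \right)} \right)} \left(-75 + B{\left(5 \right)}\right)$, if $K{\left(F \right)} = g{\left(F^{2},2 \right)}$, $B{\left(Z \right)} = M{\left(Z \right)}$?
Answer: $- \frac{30392}{7} \approx -4341.7$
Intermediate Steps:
$g{\left(E,I \right)} = 5 - E$
$M{\left(A \right)} = \frac{1}{7}$
$B{\left(Z \right)} = \frac{1}{7}$
$K{\left(F \right)} = 5 - F^{2}$
$Y{\left(O \right)} = 6 + O^{2} + 9 O$
$Y{\left(K{\left(1 \right)} \right)} \left(-75 + B{\left(5 \right)}\right) = \left(6 + \left(5 - 1^{2}\right)^{2} + 9 \left(5 - 1^{2}\right)\right) \left(-75 + \frac{1}{7}\right) = \left(6 + \left(5 - 1\right)^{2} + 9 \left(5 - 1\right)\right) \left(- \frac{524}{7}\right) = \left(6 + 4^{2} + 9 \cdot 4\right) \left(- \frac{524}{7}\right) = \left(6 + 16 + 36\right) \left(- \frac{524}{7}\right) = 58 \left(- \frac{524}{7}\right) = - \frac{30392}{7}$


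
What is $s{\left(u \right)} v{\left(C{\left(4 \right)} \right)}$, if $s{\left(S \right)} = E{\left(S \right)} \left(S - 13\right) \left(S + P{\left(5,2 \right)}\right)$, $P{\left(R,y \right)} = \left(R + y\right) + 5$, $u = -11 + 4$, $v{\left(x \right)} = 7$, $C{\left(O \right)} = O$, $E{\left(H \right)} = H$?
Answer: $4900$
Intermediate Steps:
$u = -7$
$P{\left(R,y \right)} = 5 + R + y$
$s{\left(S \right)} = S \left(-13 + S\right) \left(12 + S\right)$ ($s{\left(S \right)} = S \left(S - 13\right) \left(S + \left(5 + 5 + 2\right)\right) = S \left(-13 + S\right) \left(S + 12\right) = S \left(-13 + S\right) \left(12 + S\right)$)
$s{\left(u \right)} v{\left(C{\left(4 \right)} \right)} = - 7 \left(-156 + \left(-7\right)^{2} - -7\right) 7 = - 7 \left(-156 + 49 + 7\right) 7 = \left(-7\right) \left(-100\right) 7 = 700 \cdot 7 = 4900$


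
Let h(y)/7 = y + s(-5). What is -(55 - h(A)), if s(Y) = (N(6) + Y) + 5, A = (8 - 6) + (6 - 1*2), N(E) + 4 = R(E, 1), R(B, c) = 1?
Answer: -34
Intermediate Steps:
N(E) = -3 (N(E) = -4 + 1 = -3)
A = 6 (A = 2 + (6 - 2) = 2 + 4 = 6)
s(Y) = 2 + Y (s(Y) = (-3 + Y) + 5 = 2 + Y)
h(y) = -21 + 7*y (h(y) = 7*(y + (2 - 5)) = 7*(y - 3) = 7*(-3 + y) = -21 + 7*y)
-(55 - h(A)) = -(55 - (-21 + 7*6)) = -(55 - (-21 + 42)) = -(55 - 1*21) = -(55 - 21) = -1*34 = -34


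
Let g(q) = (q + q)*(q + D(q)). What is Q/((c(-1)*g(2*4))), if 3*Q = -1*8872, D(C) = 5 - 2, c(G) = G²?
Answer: -1109/66 ≈ -16.803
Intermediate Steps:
D(C) = 3
Q = -8872/3 (Q = (-1*8872)/3 = (⅓)*(-8872) = -8872/3 ≈ -2957.3)
g(q) = 2*q*(3 + q) (g(q) = (q + q)*(q + 3) = (2*q)*(3 + q) = 2*q*(3 + q))
Q/((c(-1)*g(2*4))) = -8872*1/(16*(3 + 2*4))/3 = -8872*1/(16*(3 + 8))/3 = -8872/(3*(1*(2*8*11))) = -8872/(3*(1*176)) = -8872/3/176 = -8872/3*1/176 = -1109/66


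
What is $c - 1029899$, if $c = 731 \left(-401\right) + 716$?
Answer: $-1322314$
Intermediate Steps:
$c = -292415$ ($c = -293131 + 716 = -292415$)
$c - 1029899 = -292415 - 1029899 = -1322314$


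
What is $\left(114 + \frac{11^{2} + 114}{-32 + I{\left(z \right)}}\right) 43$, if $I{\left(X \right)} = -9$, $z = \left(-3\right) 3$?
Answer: $\frac{190877}{41} \approx 4655.5$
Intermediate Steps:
$z = -9$
$\left(114 + \frac{11^{2} + 114}{-32 + I{\left(z \right)}}\right) 43 = \left(114 + \frac{11^{2} + 114}{-32 - 9}\right) 43 = \left(114 + \frac{121 + 114}{-41}\right) 43 = \left(114 + 235 \left(- \frac{1}{41}\right)\right) 43 = \left(114 - \frac{235}{41}\right) 43 = \frac{4439}{41} \cdot 43 = \frac{190877}{41}$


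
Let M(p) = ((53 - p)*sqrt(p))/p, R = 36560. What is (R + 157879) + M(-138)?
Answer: 194439 - 191*I*sqrt(138)/138 ≈ 1.9444e+5 - 16.259*I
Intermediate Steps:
M(p) = (53 - p)/sqrt(p) (M(p) = (sqrt(p)*(53 - p))/p = (53 - p)/sqrt(p))
(R + 157879) + M(-138) = (36560 + 157879) + (53 - 1*(-138))/sqrt(-138) = 194439 + (-I*sqrt(138)/138)*(53 + 138) = 194439 - I*sqrt(138)/138*191 = 194439 - 191*I*sqrt(138)/138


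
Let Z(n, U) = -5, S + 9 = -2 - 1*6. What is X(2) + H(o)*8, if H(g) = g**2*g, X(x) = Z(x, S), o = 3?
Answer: 211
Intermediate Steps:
S = -17 (S = -9 + (-2 - 1*6) = -9 + (-2 - 6) = -9 - 8 = -17)
X(x) = -5
H(g) = g**3
X(2) + H(o)*8 = -5 + 3**3*8 = -5 + 27*8 = -5 + 216 = 211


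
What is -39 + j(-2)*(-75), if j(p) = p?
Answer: 111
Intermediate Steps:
-39 + j(-2)*(-75) = -39 - 2*(-75) = -39 + 150 = 111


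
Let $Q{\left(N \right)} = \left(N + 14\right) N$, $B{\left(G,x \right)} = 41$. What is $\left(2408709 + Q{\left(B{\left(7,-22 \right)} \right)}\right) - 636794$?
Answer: $1774170$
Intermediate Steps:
$Q{\left(N \right)} = N \left(14 + N\right)$ ($Q{\left(N \right)} = \left(14 + N\right) N = N \left(14 + N\right)$)
$\left(2408709 + Q{\left(B{\left(7,-22 \right)} \right)}\right) - 636794 = \left(2408709 + 41 \left(14 + 41\right)\right) - 636794 = \left(2408709 + 41 \cdot 55\right) - 636794 = \left(2408709 + 2255\right) - 636794 = 2410964 - 636794 = 1774170$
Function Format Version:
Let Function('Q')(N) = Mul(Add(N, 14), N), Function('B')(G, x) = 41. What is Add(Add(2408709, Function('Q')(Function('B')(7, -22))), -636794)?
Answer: 1774170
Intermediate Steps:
Function('Q')(N) = Mul(N, Add(14, N)) (Function('Q')(N) = Mul(Add(14, N), N) = Mul(N, Add(14, N)))
Add(Add(2408709, Function('Q')(Function('B')(7, -22))), -636794) = Add(Add(2408709, Mul(41, Add(14, 41))), -636794) = Add(Add(2408709, Mul(41, 55)), -636794) = Add(Add(2408709, 2255), -636794) = Add(2410964, -636794) = 1774170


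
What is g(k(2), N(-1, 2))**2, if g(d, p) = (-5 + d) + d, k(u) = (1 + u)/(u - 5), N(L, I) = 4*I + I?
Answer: 49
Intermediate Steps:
N(L, I) = 5*I
k(u) = (1 + u)/(-5 + u)
g(d, p) = -5 + 2*d
g(k(2), N(-1, 2))**2 = (-5 + 2*((1 + 2)/(-5 + 2)))**2 = (-5 + 2*(3/(-3)))**2 = (-5 + 2*(-1/3*3))**2 = (-5 + 2*(-1))**2 = (-5 - 2)**2 = (-7)**2 = 49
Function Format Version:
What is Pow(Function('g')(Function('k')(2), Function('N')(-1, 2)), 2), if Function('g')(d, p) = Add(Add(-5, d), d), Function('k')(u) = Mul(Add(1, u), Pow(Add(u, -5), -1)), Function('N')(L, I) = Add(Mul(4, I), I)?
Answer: 49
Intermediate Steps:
Function('N')(L, I) = Mul(5, I)
Function('k')(u) = Mul(Pow(Add(-5, u), -1), Add(1, u)) (Function('k')(u) = Mul(Add(1, u), Pow(Add(-5, u), -1)) = Mul(Pow(Add(-5, u), -1), Add(1, u)))
Function('g')(d, p) = Add(-5, Mul(2, d))
Pow(Function('g')(Function('k')(2), Function('N')(-1, 2)), 2) = Pow(Add(-5, Mul(2, Mul(Pow(Add(-5, 2), -1), Add(1, 2)))), 2) = Pow(Add(-5, Mul(2, Mul(Pow(-3, -1), 3))), 2) = Pow(Add(-5, Mul(2, Mul(Rational(-1, 3), 3))), 2) = Pow(Add(-5, Mul(2, -1)), 2) = Pow(Add(-5, -2), 2) = Pow(-7, 2) = 49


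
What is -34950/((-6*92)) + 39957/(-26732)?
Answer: 9502366/153709 ≈ 61.820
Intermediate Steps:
-34950/((-6*92)) + 39957/(-26732) = -34950/(-552) + 39957*(-1/26732) = -34950*(-1/552) - 39957/26732 = 5825/92 - 39957/26732 = 9502366/153709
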